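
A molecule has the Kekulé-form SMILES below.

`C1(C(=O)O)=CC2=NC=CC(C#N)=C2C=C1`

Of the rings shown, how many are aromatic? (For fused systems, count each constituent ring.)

2

The SMILES encodes two fused six-membered rings, each with three alternating double bonds; one ring is all carbon and the other has one ring nitrogen.
The fused 6/6-membered bicyclic (with one nitrogen) is a single π system with 10 sp² atoms and 10 π electrons from ring double bonds. 10 = 4(2)+2, so the system is aromatic and both rings count as aromatic (quinoline).
2 of the 2 rings are aromatic. Total: 2.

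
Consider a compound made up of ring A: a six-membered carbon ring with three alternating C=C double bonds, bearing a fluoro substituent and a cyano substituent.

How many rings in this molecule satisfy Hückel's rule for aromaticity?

Ring A is fully conjugated (every ring atom contributes a p orbital); 3 ring double bonds give 6 π electrons. That satisfies 4n+2 with n=1, so ring A is aromatic (benzene).

1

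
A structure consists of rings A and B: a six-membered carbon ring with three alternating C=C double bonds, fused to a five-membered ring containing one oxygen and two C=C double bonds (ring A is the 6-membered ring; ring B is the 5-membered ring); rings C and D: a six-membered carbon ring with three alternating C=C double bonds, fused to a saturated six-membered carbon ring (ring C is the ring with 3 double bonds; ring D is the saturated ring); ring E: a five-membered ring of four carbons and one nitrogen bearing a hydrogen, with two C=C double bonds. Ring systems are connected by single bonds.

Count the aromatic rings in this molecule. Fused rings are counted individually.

4

Rings A and B form a fused bicyclic system (with one oxygen) with 9 sp² atoms and 10 π electrons from ring double bonds plus a heteroatom lone pair. 10 = 4(2)+2, so the system is aromatic and both rings count as aromatic (benzofuran).
Ring C is fully conjugated (every ring atom contributes a p orbital); 3 ring double bonds give 6 π electrons. 6 = 4(1)+2, so ring C is aromatic (benzene ring).
Ring D has four sp³ carbons, so it is not fully conjugated — not aromatic (cyclohexane ring).
Ring E has a continuous p-orbital overlap around the ring; 2 ring double bonds (4 π electrons) plus a heteroatom lone pair (2) give 6 π electrons. 6 = 4(1)+2, so ring E is aromatic (pyrrole).
Aromatic: A, B, C, E. Total: 4.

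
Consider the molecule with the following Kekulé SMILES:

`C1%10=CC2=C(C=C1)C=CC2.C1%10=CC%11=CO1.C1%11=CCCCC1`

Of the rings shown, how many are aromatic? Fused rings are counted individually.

2

The SMILES encodes a six-membered carbon ring with three alternating C=C double bonds, fused to a five-membered carbon ring containing one C=C double bond and one sp³ carbon; a five-membered ring of four carbons and one oxygen, with two C=C double bonds; a six-membered carbon ring with one C=C double bond.
The 6-membered ring is fully conjugated (every ring atom contributes a p orbital); 3 ring double bonds give 6 π electrons. That satisfies 4n+2 with n=1, so it is aromatic (benzene ring).
The 5-membered ring has one sp³ carbon, so it is not fully conjugated — not aromatic (cyclopentene ring).
The 5-membered ring with one oxygen is planar and fully conjugated; 2 ring double bonds (4 π electrons) plus a heteroatom lone pair (2) give 6 π electrons. That satisfies 4n+2 with n=1, so it is aromatic (furan).
The second 6-membered ring has four sp³ carbons, so it is not fully conjugated — not aromatic (cyclohexene).
2 of the 4 rings are aromatic. Total: 2.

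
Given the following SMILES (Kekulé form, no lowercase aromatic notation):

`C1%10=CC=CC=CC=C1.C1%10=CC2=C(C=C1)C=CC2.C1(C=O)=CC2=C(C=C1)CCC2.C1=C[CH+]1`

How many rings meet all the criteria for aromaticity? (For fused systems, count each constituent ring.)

3

The SMILES encodes an eight-membered carbon ring with four alternating C=C double bonds; a six-membered carbon ring with three alternating C=C double bonds, fused to a five-membered carbon ring containing one C=C double bond and one sp³ carbon; a six-membered carbon ring with three alternating C=C double bonds, fused to a saturated five-membered carbon ring; a three-membered all-carbon ring bearing a positive charge on one carbon, with one C=C double bond.
The 8-membered ring has only sp² ring atoms; a planar conformation would have a fully conjugated π system of 8 electrons. But 8 = 4(2), which is 4n not 4n+2, so it is not aromatic (cyclooctatetraene) — cyclooctatetraene distorts into a non-planar tub to avoid antiaromaticity.
The 6-membered ring has a continuous p-orbital overlap around the ring; 3 ring double bonds give 6 π electrons. Since 6 = 4n+2 (n=1), it is aromatic (benzene ring).
The 5-membered ring has one sp³ carbon, so it is not fully conjugated — not aromatic (cyclopentene ring).
The second 6-membered ring has a continuous p-orbital overlap around the ring; 3 ring double bonds give 6 π electrons. 6 = 4(1)+2, so it is aromatic (benzene ring).
The second 5-membered ring has three sp³ carbons, so it is not fully conjugated — not aromatic (cyclopentane ring).
The 3-membered ring has a continuous p-orbital overlap around the ring; 1 ring double bond (2 π electrons) plus the carbocation's empty p orbital (0, but keeps the ring conjugated) give 2 π electrons. That satisfies 4n+2 with n=0, so it is aromatic (cyclopropenyl cation).
3 of the 6 rings are aromatic. Total: 3.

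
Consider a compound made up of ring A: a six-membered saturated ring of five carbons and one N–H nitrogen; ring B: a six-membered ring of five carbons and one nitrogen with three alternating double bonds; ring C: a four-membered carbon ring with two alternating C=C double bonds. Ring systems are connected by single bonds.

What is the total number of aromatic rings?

Ring A has only sp³ atoms, so it is not fully conjugated — not aromatic (piperidine).
Ring B is planar and fully conjugated; 3 ring double bonds give 6 π electrons. That satisfies 4n+2 with n=1, so ring B is aromatic (pyridine).
Ring C has only sp² ring atoms; a planar conformation would have a fully conjugated π system of 4 electrons. But 4 = 4(1), which is 4n not 4n+2, so ring C is not aromatic (cyclobutadiene) — cyclobutadiene is antiaromatic and distorts to a rectangle.
Aromatic: B. Total: 1.

1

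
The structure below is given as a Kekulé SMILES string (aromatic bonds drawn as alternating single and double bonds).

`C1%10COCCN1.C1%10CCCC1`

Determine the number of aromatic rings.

0

The SMILES encodes a six-membered saturated ring with an oxygen and an N–H nitrogen at positions 1 and 4; a five-membered saturated carbon ring.
The 6-membered ring with one oxygen and one N–H (1,4) has only sp³ atoms, so it is not fully conjugated — not aromatic (morpholine).
The 5-membered ring has only sp³ atoms, so it is not fully conjugated — not aromatic (cyclopentane).
None of the rings are aromatic. Total: 0.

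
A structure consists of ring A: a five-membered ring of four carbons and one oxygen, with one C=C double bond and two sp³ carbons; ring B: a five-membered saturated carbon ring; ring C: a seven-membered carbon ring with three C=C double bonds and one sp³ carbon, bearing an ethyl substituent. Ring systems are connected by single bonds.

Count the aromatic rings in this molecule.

Ring A has two sp³ carbons, so it is not fully conjugated — not aromatic (2,3-dihydrofuran).
Ring B has only sp³ atoms, so it is not fully conjugated — not aromatic (cyclopentane).
Ring C has one sp³ carbon, so it is not fully conjugated — not aromatic (cycloheptatriene).
No ring is aromatic. Total: 0.

0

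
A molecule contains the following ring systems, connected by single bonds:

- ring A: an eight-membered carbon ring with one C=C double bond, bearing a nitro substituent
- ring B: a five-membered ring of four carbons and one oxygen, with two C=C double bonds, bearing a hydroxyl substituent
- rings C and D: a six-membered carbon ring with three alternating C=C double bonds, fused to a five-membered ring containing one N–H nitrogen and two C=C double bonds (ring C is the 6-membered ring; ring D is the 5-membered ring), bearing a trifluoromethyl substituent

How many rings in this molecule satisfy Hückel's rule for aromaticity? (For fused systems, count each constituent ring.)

Ring A has six sp³ carbons, so it is not fully conjugated — not aromatic (cyclooctene).
Ring B is fully conjugated (every ring atom contributes a p orbital); 2 ring double bonds (4 π electrons) plus a heteroatom lone pair (2) give 6 π electrons. Since 6 = 4n+2 (n=1), ring B is aromatic (furan).
Rings C and D form a fused bicyclic system (with one N–H) with 9 sp² atoms and 10 π electrons from ring double bonds plus a heteroatom lone pair. 10 = 4(2)+2, so the system is aromatic and both rings count as aromatic (indole).
Aromatic: B, C, D. Total: 3.

3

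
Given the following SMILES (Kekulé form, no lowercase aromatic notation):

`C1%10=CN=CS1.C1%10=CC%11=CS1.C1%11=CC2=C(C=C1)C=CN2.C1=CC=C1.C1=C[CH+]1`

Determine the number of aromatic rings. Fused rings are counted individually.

5

The SMILES encodes a five-membered ring with a sulfur at position 1 and a nitrogen at position 3 (in a C=N bond), with two double bonds; a five-membered ring of four carbons and one sulfur, with two C=C double bonds; a six-membered carbon ring with three alternating C=C double bonds, fused to a five-membered ring containing one N–H nitrogen and two C=C double bonds; a four-membered carbon ring with two alternating C=C double bonds; a three-membered all-carbon ring bearing a positive charge on one carbon, with one C=C double bond.
The 5-membered ring with one sulfur and one =N– is planar and fully conjugated; 2 ring double bonds (4 π electrons) plus a heteroatom lone pair (2) give 6 π electrons. Since 6 = 4n+2 (n=1), it is aromatic (thiazole).
The 5-membered ring with one sulfur is fully conjugated (every ring atom contributes a p orbital); 2 ring double bonds (4 π electrons) plus a heteroatom lone pair (2) give 6 π electrons. 6 = 4(1)+2, so it is aromatic (thiophene).
The fused 6/5-membered bicyclic (with one N–H) is a single π system with 9 sp² atoms and 10 π electrons from ring double bonds plus a heteroatom lone pair. 10 = 4(2)+2, so the system is aromatic and both rings count as aromatic (indole).
The 4-membered ring has only sp² ring atoms; a planar conformation would have a fully conjugated π system of 4 electrons. But 4 = 4(1), which is 4n not 4n+2, so it is not aromatic (cyclobutadiene) — cyclobutadiene is antiaromatic and distorts to a rectangle.
The 3-membered ring is planar and fully conjugated; 1 ring double bond (2 π electrons) plus the carbocation's empty p orbital (0, but keeps the ring conjugated) give 2 π electrons. That satisfies 4n+2 with n=0, so it is aromatic (cyclopropenyl cation).
5 of the 6 rings are aromatic. Total: 5.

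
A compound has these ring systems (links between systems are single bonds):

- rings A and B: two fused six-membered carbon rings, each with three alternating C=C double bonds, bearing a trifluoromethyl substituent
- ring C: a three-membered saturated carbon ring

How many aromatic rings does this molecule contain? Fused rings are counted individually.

2

Rings A and B form a fused bicyclic system with 10 sp² atoms and 10 π electrons from ring double bonds. 10 = 4(2)+2, so the system is aromatic and both rings count as aromatic (naphthalene).
Ring C has only sp³ atoms, so it is not fully conjugated — not aromatic (cyclopropane).
Aromatic: A, B. Total: 2.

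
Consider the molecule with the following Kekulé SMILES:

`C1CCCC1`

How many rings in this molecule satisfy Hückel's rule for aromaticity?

The SMILES encodes a five-membered saturated carbon ring.
The 5-membered ring has only sp³ atoms, so it is not fully conjugated — not aromatic (cyclopentane).

0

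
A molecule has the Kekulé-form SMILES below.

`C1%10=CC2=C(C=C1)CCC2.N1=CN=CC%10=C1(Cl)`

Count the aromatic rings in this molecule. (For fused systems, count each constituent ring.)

The SMILES encodes a six-membered carbon ring with three alternating C=C double bonds, fused to a saturated five-membered carbon ring; a six-membered ring with nitrogens at positions 1 and 3 and three alternating double bonds.
The 6-membered ring is fully conjugated (every ring atom contributes a p orbital); 3 ring double bonds give 6 π electrons. Since 6 = 4n+2 (n=1), it is aromatic (benzene ring).
The 5-membered ring has three sp³ carbons, so it is not fully conjugated — not aromatic (cyclopentane ring).
The 6-membered ring with two nitrogens (1,3) has a continuous p-orbital overlap around the ring; 3 ring double bonds give 6 π electrons. 6 = 4(1)+2, so it is aromatic (pyrimidine).
2 of the 3 rings are aromatic. Total: 2.

2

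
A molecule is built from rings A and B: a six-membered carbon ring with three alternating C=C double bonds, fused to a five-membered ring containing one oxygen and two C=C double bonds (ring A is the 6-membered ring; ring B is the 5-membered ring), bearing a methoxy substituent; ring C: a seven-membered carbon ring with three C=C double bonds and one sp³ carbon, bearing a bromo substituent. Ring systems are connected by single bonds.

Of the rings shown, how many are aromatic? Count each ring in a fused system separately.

2

Rings A and B form a fused bicyclic system (with one oxygen) with 9 sp² atoms and 10 π electrons from ring double bonds plus a heteroatom lone pair. 10 = 4(2)+2, so the system is aromatic and both rings count as aromatic (benzofuran).
Ring C has one sp³ carbon, so it is not fully conjugated — not aromatic (cycloheptatriene).
Aromatic: A, B. Total: 2.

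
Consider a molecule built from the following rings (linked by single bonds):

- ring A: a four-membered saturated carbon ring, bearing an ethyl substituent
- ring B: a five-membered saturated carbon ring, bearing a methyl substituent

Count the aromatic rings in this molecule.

Ring A has only sp³ atoms, so it is not fully conjugated — not aromatic (cyclobutane).
Ring B has only sp³ atoms, so it is not fully conjugated — not aromatic (cyclopentane).
No ring is aromatic. Total: 0.

0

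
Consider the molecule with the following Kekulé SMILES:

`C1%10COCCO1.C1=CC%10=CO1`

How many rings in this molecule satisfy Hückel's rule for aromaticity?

1

The SMILES encodes a six-membered saturated ring with oxygens at positions 1 and 4; a five-membered ring of four carbons and one oxygen, with two C=C double bonds.
The 6-membered ring with two oxygens (1,4) has only sp³ atoms, so it is not fully conjugated — not aromatic (1,4-dioxane).
The 5-membered ring with one oxygen is fully conjugated (every ring atom contributes a p orbital); 2 ring double bonds (4 π electrons) plus a heteroatom lone pair (2) give 6 π electrons. 6 = 4(1)+2, so it is aromatic (furan).
1 of the 2 rings is aromatic. Total: 1.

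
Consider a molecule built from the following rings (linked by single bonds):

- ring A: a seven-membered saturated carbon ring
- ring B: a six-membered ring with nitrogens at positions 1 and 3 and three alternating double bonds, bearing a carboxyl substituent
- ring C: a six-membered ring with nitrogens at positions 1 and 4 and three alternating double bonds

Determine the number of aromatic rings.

2

Ring A has only sp³ atoms, so it is not fully conjugated — not aromatic (cycloheptane).
Ring B is fully conjugated (every ring atom contributes a p orbital); 3 ring double bonds give 6 π electrons. That satisfies 4n+2 with n=1, so ring B is aromatic (pyrimidine).
Ring C has a continuous p-orbital overlap around the ring; 3 ring double bonds give 6 π electrons. Since 6 = 4n+2 (n=1), ring C is aromatic (pyrazine).
Aromatic: B, C. Total: 2.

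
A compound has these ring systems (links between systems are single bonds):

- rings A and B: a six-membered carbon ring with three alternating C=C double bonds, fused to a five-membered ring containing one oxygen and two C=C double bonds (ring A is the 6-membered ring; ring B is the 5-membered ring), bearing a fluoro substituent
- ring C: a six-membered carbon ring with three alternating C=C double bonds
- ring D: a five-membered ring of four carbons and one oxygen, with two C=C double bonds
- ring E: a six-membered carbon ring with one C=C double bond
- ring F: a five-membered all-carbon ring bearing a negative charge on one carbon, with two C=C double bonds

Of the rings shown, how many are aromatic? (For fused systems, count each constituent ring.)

5

Rings A and B form a fused bicyclic system (with one oxygen) with 9 sp² atoms and 10 π electrons from ring double bonds plus a heteroatom lone pair. 10 = 4(2)+2, so the system is aromatic and both rings count as aromatic (benzofuran).
Ring C is planar and fully conjugated; 3 ring double bonds give 6 π electrons. 6 = 4(1)+2, so ring C is aromatic (benzene).
Ring D is planar and fully conjugated; 2 ring double bonds (4 π electrons) plus a heteroatom lone pair (2) give 6 π electrons. 6 = 4(1)+2, so ring D is aromatic (furan).
Ring E has four sp³ carbons, so it is not fully conjugated — not aromatic (cyclohexene).
Ring F is planar and fully conjugated; 2 ring double bonds (4 π electrons) plus the carbanion lone pair (2) give 6 π electrons. Since 6 = 4n+2 (n=1), ring F is aromatic (cyclopentadienyl anion).
Aromatic: A, B, C, D, F. Total: 5.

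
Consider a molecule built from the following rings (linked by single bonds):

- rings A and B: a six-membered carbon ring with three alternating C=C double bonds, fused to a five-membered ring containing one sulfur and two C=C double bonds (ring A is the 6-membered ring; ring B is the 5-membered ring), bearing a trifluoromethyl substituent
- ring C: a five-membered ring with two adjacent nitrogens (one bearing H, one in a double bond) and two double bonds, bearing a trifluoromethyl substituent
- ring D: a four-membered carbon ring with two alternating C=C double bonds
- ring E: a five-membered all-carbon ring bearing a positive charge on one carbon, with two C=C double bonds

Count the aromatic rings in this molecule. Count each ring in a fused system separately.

Rings A and B form a fused bicyclic system (with one sulfur) with 9 sp² atoms and 10 π electrons from ring double bonds plus a heteroatom lone pair. 10 = 4(2)+2, so the system is aromatic and both rings count as aromatic (benzothiophene).
Ring C is planar and fully conjugated; 2 ring double bonds (4 π electrons) plus a heteroatom lone pair (2) give 6 π electrons. Since 6 = 4n+2 (n=1), ring C is aromatic (pyrazole).
Ring D has only sp² ring atoms; a planar conformation would have a fully conjugated π system of 4 electrons. But 4 = 4(1), which is 4n not 4n+2, so ring D is not aromatic (cyclobutadiene) — cyclobutadiene is antiaromatic and distorts to a rectangle.
Ring E has only sp² ring atoms; a planar conformation would have a fully conjugated π system of 4 electrons. But 4 = 4(1), which is 4n not 4n+2, so ring E is not aromatic (cyclopentadienyl cation).
Aromatic: A, B, C. Total: 3.

3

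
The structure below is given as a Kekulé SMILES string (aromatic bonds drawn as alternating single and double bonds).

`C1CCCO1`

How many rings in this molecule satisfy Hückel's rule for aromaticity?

The SMILES encodes a five-membered saturated ring of four carbons and one oxygen.
The 5-membered ring with one oxygen has only sp³ atoms, so it is not fully conjugated — not aromatic (tetrahydrofuran).

0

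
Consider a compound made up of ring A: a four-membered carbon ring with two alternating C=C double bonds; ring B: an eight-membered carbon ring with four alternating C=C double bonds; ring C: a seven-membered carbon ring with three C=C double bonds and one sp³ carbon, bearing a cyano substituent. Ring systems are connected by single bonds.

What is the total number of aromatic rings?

Ring A has only sp² ring atoms; a planar conformation would have a fully conjugated π system of 4 electrons. But 4 = 4(1), which is 4n not 4n+2, so ring A is not aromatic (cyclobutadiene) — cyclobutadiene is antiaromatic and distorts to a rectangle.
Ring B has only sp² ring atoms; a planar conformation would have a fully conjugated π system of 8 electrons. But 8 = 4(2), which is 4n not 4n+2, so ring B is not aromatic (cyclooctatetraene) — cyclooctatetraene distorts into a non-planar tub to avoid antiaromaticity.
Ring C has one sp³ carbon, so it is not fully conjugated — not aromatic (cycloheptatriene).
No ring is aromatic. Total: 0.

0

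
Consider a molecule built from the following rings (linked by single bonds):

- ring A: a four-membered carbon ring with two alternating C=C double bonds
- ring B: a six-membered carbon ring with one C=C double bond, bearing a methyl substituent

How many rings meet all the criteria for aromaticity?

Ring A has only sp² ring atoms; a planar conformation would have a fully conjugated π system of 4 electrons. But 4 = 4(1), which is 4n not 4n+2, so ring A is not aromatic (cyclobutadiene) — cyclobutadiene is antiaromatic and distorts to a rectangle.
Ring B has four sp³ carbons, so it is not fully conjugated — not aromatic (cyclohexene).
No ring is aromatic. Total: 0.

0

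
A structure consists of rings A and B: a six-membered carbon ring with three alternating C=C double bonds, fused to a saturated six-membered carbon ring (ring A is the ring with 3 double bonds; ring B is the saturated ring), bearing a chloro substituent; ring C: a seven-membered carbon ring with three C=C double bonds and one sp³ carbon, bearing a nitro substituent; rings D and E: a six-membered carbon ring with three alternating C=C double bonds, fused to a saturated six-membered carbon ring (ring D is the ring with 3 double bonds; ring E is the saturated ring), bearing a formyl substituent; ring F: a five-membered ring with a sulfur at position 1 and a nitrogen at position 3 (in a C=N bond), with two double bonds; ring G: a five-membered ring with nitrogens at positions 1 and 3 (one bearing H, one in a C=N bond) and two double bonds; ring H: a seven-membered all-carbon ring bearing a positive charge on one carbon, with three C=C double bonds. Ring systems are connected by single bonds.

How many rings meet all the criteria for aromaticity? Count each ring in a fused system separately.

Ring A has a continuous p-orbital overlap around the ring; 3 ring double bonds give 6 π electrons. 6 = 4(1)+2, so ring A is aromatic (benzene ring).
Ring B has four sp³ carbons, so it is not fully conjugated — not aromatic (cyclohexane ring).
Ring C has one sp³ carbon, so it is not fully conjugated — not aromatic (cycloheptatriene).
Ring D is fully conjugated (every ring atom contributes a p orbital); 3 ring double bonds give 6 π electrons. That satisfies 4n+2 with n=1, so ring D is aromatic (benzene ring).
Ring E has four sp³ carbons, so it is not fully conjugated — not aromatic (cyclohexane ring).
Ring F is planar and fully conjugated; 2 ring double bonds (4 π electrons) plus a heteroatom lone pair (2) give 6 π electrons. Since 6 = 4n+2 (n=1), ring F is aromatic (thiazole).
Ring G is fully conjugated (every ring atom contributes a p orbital); 2 ring double bonds (4 π electrons) plus a heteroatom lone pair (2) give 6 π electrons. Since 6 = 4n+2 (n=1), ring G is aromatic (imidazole).
Ring H has a continuous p-orbital overlap around the ring; 3 ring double bonds (6 π electrons) plus the carbocation's empty p orbital (0, but keeps the ring conjugated) give 6 π electrons. Since 6 = 4n+2 (n=1), ring H is aromatic (tropylium cation).
Aromatic: A, D, F, G, H. Total: 5.

5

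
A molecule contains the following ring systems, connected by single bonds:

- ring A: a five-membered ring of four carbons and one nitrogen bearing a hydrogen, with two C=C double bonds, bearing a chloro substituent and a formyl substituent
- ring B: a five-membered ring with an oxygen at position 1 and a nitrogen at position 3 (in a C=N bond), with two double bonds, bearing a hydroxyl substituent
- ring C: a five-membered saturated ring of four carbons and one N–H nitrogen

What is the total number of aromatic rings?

2

Ring A is planar and fully conjugated; 2 ring double bonds (4 π electrons) plus a heteroatom lone pair (2) give 6 π electrons. 6 = 4(1)+2, so ring A is aromatic (pyrrole).
Ring B is planar and fully conjugated; 2 ring double bonds (4 π electrons) plus a heteroatom lone pair (2) give 6 π electrons. 6 = 4(1)+2, so ring B is aromatic (oxazole).
Ring C has only sp³ atoms, so it is not fully conjugated — not aromatic (pyrrolidine).
Aromatic: A, B. Total: 2.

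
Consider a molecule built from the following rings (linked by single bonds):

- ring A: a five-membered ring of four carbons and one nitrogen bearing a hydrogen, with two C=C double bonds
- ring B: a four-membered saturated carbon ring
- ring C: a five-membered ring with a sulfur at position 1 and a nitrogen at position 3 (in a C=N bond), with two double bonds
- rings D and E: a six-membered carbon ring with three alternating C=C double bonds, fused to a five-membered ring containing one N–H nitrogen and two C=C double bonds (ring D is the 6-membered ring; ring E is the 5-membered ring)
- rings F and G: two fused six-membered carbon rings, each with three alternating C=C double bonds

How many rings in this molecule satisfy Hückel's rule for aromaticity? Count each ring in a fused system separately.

6

Ring A is planar and fully conjugated; 2 ring double bonds (4 π electrons) plus a heteroatom lone pair (2) give 6 π electrons. 6 = 4(1)+2, so ring A is aromatic (pyrrole).
Ring B has only sp³ atoms, so it is not fully conjugated — not aromatic (cyclobutane).
Ring C is planar and fully conjugated; 2 ring double bonds (4 π electrons) plus a heteroatom lone pair (2) give 6 π electrons. That satisfies 4n+2 with n=1, so ring C is aromatic (thiazole).
Rings D and E form a fused bicyclic system (with one N–H) with 9 sp² atoms and 10 π electrons from ring double bonds plus a heteroatom lone pair. 10 = 4(2)+2, so the system is aromatic and both rings count as aromatic (indole).
Rings F and G form a fused bicyclic system with 10 sp² atoms and 10 π electrons from ring double bonds. 10 = 4(2)+2, so the system is aromatic and both rings count as aromatic (naphthalene).
Aromatic: A, C, D, E, F, G. Total: 6.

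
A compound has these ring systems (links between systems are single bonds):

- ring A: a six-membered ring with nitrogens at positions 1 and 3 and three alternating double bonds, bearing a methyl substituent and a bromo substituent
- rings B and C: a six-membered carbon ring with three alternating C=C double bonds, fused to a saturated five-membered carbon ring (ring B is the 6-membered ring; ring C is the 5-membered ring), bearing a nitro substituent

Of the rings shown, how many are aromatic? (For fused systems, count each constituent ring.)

2

Ring A is fully conjugated (every ring atom contributes a p orbital); 3 ring double bonds give 6 π electrons. Since 6 = 4n+2 (n=1), ring A is aromatic (pyrimidine).
Ring B is planar and fully conjugated; 3 ring double bonds give 6 π electrons. That satisfies 4n+2 with n=1, so ring B is aromatic (benzene ring).
Ring C has three sp³ carbons, so it is not fully conjugated — not aromatic (cyclopentane ring).
Aromatic: A, B. Total: 2.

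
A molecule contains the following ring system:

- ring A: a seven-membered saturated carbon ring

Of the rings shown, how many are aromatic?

Ring A has only sp³ atoms, so it is not fully conjugated — not aromatic (cycloheptane).

0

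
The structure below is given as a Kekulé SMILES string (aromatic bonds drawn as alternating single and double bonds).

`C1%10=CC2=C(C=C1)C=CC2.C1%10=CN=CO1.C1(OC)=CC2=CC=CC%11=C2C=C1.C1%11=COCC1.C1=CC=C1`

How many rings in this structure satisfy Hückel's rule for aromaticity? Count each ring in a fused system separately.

The SMILES encodes a six-membered carbon ring with three alternating C=C double bonds, fused to a five-membered carbon ring containing one C=C double bond and one sp³ carbon; a five-membered ring with an oxygen at position 1 and a nitrogen at position 3 (in a C=N bond), with two double bonds; two fused six-membered carbon rings, each with three alternating C=C double bonds; a five-membered ring of four carbons and one oxygen, with one C=C double bond and two sp³ carbons; a four-membered carbon ring with two alternating C=C double bonds.
The 6-membered ring is planar and fully conjugated; 3 ring double bonds give 6 π electrons. That satisfies 4n+2 with n=1, so it is aromatic (benzene ring).
The 5-membered ring has one sp³ carbon, so it is not fully conjugated — not aromatic (cyclopentene ring).
The 5-membered ring with one oxygen and one =N– is fully conjugated (every ring atom contributes a p orbital); 2 ring double bonds (4 π electrons) plus a heteroatom lone pair (2) give 6 π electrons. That satisfies 4n+2 with n=1, so it is aromatic (oxazole).
The fused 6/6-membered bicyclic is a single π system with 10 sp² atoms and 10 π electrons from ring double bonds. 10 = 4(2)+2, so the system is aromatic and both rings count as aromatic (naphthalene).
The 5-membered ring with one oxygen has two sp³ carbons, so it is not fully conjugated — not aromatic (2,3-dihydrofuran).
The 4-membered ring has only sp² ring atoms; a planar conformation would have a fully conjugated π system of 4 electrons. But 4 = 4(1), which is 4n not 4n+2, so it is not aromatic (cyclobutadiene) — cyclobutadiene is antiaromatic and distorts to a rectangle.
4 of the 7 rings are aromatic. Total: 4.

4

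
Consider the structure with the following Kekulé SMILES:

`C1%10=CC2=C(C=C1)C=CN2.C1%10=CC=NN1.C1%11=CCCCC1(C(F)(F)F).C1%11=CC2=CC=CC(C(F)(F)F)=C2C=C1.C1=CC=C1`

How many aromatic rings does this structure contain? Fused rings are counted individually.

The SMILES encodes a six-membered carbon ring with three alternating C=C double bonds, fused to a five-membered ring containing one N–H nitrogen and two C=C double bonds; a five-membered ring with two adjacent nitrogens (one bearing H, one in a double bond) and two double bonds; a six-membered carbon ring with one C=C double bond; two fused six-membered carbon rings, each with three alternating C=C double bonds; a four-membered carbon ring with two alternating C=C double bonds.
The fused 6/5-membered bicyclic (with one N–H) is a single π system with 9 sp² atoms and 10 π electrons from ring double bonds plus a heteroatom lone pair. 10 = 4(2)+2, so the system is aromatic and both rings count as aromatic (indole).
The 5-membered ring with two adjacent nitrogens (one N–H, one =N–) is fully conjugated (every ring atom contributes a p orbital); 2 ring double bonds (4 π electrons) plus a heteroatom lone pair (2) give 6 π electrons. 6 = 4(1)+2, so it is aromatic (pyrazole).
The 6-membered ring has four sp³ carbons, so it is not fully conjugated — not aromatic (cyclohexene).
The fused 6/6-membered bicyclic is a single π system with 10 sp² atoms and 10 π electrons from ring double bonds. 10 = 4(2)+2, so the system is aromatic and both rings count as aromatic (naphthalene).
The 4-membered ring has only sp² ring atoms; a planar conformation would have a fully conjugated π system of 4 electrons. But 4 = 4(1), which is 4n not 4n+2, so it is not aromatic (cyclobutadiene) — cyclobutadiene is antiaromatic and distorts to a rectangle.
5 of the 7 rings are aromatic. Total: 5.

5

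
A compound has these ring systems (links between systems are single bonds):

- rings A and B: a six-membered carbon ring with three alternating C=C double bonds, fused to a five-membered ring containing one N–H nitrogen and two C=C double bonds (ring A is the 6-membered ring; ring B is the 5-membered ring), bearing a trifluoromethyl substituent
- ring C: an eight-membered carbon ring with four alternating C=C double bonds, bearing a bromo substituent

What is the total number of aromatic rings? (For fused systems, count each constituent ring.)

2

Rings A and B form a fused bicyclic system (with one N–H) with 9 sp² atoms and 10 π electrons from ring double bonds plus a heteroatom lone pair. 10 = 4(2)+2, so the system is aromatic and both rings count as aromatic (indole).
Ring C has only sp² ring atoms; a planar conformation would have a fully conjugated π system of 8 electrons. But 8 = 4(2), which is 4n not 4n+2, so ring C is not aromatic (cyclooctatetraene) — cyclooctatetraene distorts into a non-planar tub to avoid antiaromaticity.
Aromatic: A, B. Total: 2.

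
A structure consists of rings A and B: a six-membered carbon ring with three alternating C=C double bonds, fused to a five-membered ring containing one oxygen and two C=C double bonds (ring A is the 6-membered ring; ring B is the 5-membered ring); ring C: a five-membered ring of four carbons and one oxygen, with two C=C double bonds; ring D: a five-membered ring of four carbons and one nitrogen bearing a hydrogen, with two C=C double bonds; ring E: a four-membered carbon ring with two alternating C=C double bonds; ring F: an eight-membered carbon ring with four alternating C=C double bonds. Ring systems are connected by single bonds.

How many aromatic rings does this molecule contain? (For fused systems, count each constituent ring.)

4

Rings A and B form a fused bicyclic system (with one oxygen) with 9 sp² atoms and 10 π electrons from ring double bonds plus a heteroatom lone pair. 10 = 4(2)+2, so the system is aromatic and both rings count as aromatic (benzofuran).
Ring C has a continuous p-orbital overlap around the ring; 2 ring double bonds (4 π electrons) plus a heteroatom lone pair (2) give 6 π electrons. Since 6 = 4n+2 (n=1), ring C is aromatic (furan).
Ring D has a continuous p-orbital overlap around the ring; 2 ring double bonds (4 π electrons) plus a heteroatom lone pair (2) give 6 π electrons. Since 6 = 4n+2 (n=1), ring D is aromatic (pyrrole).
Ring E has only sp² ring atoms; a planar conformation would have a fully conjugated π system of 4 electrons. But 4 = 4(1), which is 4n not 4n+2, so ring E is not aromatic (cyclobutadiene) — cyclobutadiene is antiaromatic and distorts to a rectangle.
Ring F has only sp² ring atoms; a planar conformation would have a fully conjugated π system of 8 electrons. But 8 = 4(2), which is 4n not 4n+2, so ring F is not aromatic (cyclooctatetraene) — cyclooctatetraene distorts into a non-planar tub to avoid antiaromaticity.
Aromatic: A, B, C, D. Total: 4.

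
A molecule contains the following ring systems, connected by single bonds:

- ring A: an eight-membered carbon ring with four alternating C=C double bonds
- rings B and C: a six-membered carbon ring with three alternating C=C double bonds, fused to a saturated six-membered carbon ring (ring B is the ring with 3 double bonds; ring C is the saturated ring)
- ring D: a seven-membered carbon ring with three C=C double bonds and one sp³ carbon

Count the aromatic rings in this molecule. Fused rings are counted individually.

1

Ring A has only sp² ring atoms; a planar conformation would have a fully conjugated π system of 8 electrons. But 8 = 4(2), which is 4n not 4n+2, so ring A is not aromatic (cyclooctatetraene) — cyclooctatetraene distorts into a non-planar tub to avoid antiaromaticity.
Ring B is fully conjugated (every ring atom contributes a p orbital); 3 ring double bonds give 6 π electrons. Since 6 = 4n+2 (n=1), ring B is aromatic (benzene ring).
Ring C has four sp³ carbons, so it is not fully conjugated — not aromatic (cyclohexane ring).
Ring D has one sp³ carbon, so it is not fully conjugated — not aromatic (cycloheptatriene).
Aromatic: B. Total: 1.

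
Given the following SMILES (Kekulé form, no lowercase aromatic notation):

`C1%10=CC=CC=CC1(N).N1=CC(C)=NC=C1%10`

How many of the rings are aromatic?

The SMILES encodes a seven-membered carbon ring with three C=C double bonds and one sp³ carbon; a six-membered ring with nitrogens at positions 1 and 4 and three alternating double bonds.
The 7-membered ring has one sp³ carbon, so it is not fully conjugated — not aromatic (cycloheptatriene).
The 6-membered ring with two nitrogens (1,4) is planar and fully conjugated; 3 ring double bonds give 6 π electrons. Since 6 = 4n+2 (n=1), it is aromatic (pyrazine).
1 of the 2 rings is aromatic. Total: 1.

1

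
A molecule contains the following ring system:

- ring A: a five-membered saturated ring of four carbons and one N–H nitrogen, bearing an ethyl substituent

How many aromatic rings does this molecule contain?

0

Ring A has only sp³ atoms, so it is not fully conjugated — not aromatic (pyrrolidine).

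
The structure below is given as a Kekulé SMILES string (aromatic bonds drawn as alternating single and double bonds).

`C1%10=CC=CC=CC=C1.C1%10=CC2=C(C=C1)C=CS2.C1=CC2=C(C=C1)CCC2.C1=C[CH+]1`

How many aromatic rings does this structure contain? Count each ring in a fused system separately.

The SMILES encodes an eight-membered carbon ring with four alternating C=C double bonds; a six-membered carbon ring with three alternating C=C double bonds, fused to a five-membered ring containing one sulfur and two C=C double bonds; a six-membered carbon ring with three alternating C=C double bonds, fused to a saturated five-membered carbon ring; a three-membered all-carbon ring bearing a positive charge on one carbon, with one C=C double bond.
The 8-membered ring has only sp² ring atoms; a planar conformation would have a fully conjugated π system of 8 electrons. But 8 = 4(2), which is 4n not 4n+2, so it is not aromatic (cyclooctatetraene) — cyclooctatetraene distorts into a non-planar tub to avoid antiaromaticity.
The fused 6/5-membered bicyclic (with one sulfur) is a single π system with 9 sp² atoms and 10 π electrons from ring double bonds plus a heteroatom lone pair. 10 = 4(2)+2, so the system is aromatic and both rings count as aromatic (benzothiophene).
The 6-membered ring has a continuous p-orbital overlap around the ring; 3 ring double bonds give 6 π electrons. Since 6 = 4n+2 (n=1), it is aromatic (benzene ring).
The 5-membered ring has three sp³ carbons, so it is not fully conjugated — not aromatic (cyclopentane ring).
The 3-membered ring is fully conjugated (every ring atom contributes a p orbital); 1 ring double bond (2 π electrons) plus the carbocation's empty p orbital (0, but keeps the ring conjugated) give 2 π electrons. That satisfies 4n+2 with n=0, so it is aromatic (cyclopropenyl cation).
4 of the 6 rings are aromatic. Total: 4.

4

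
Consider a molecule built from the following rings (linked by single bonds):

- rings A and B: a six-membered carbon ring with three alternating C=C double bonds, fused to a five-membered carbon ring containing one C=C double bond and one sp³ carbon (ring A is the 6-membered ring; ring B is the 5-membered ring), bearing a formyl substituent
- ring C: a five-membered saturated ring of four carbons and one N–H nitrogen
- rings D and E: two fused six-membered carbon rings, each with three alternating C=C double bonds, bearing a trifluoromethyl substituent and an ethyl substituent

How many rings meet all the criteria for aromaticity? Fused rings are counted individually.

3

Ring A is planar and fully conjugated; 3 ring double bonds give 6 π electrons. Since 6 = 4n+2 (n=1), ring A is aromatic (benzene ring).
Ring B has one sp³ carbon, so it is not fully conjugated — not aromatic (cyclopentene ring).
Ring C has only sp³ atoms, so it is not fully conjugated — not aromatic (pyrrolidine).
Rings D and E form a fused bicyclic system with 10 sp² atoms and 10 π electrons from ring double bonds. 10 = 4(2)+2, so the system is aromatic and both rings count as aromatic (naphthalene).
Aromatic: A, D, E. Total: 3.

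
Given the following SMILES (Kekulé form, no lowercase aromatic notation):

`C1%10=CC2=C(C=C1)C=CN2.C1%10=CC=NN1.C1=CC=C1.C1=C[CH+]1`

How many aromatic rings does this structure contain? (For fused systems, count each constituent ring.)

The SMILES encodes a six-membered carbon ring with three alternating C=C double bonds, fused to a five-membered ring containing one N–H nitrogen and two C=C double bonds; a five-membered ring with two adjacent nitrogens (one bearing H, one in a double bond) and two double bonds; a four-membered carbon ring with two alternating C=C double bonds; a three-membered all-carbon ring bearing a positive charge on one carbon, with one C=C double bond.
The fused 6/5-membered bicyclic (with one N–H) is a single π system with 9 sp² atoms and 10 π electrons from ring double bonds plus a heteroatom lone pair. 10 = 4(2)+2, so the system is aromatic and both rings count as aromatic (indole).
The 5-membered ring with two adjacent nitrogens (one N–H, one =N–) is fully conjugated (every ring atom contributes a p orbital); 2 ring double bonds (4 π electrons) plus a heteroatom lone pair (2) give 6 π electrons. Since 6 = 4n+2 (n=1), it is aromatic (pyrazole).
The 4-membered ring has only sp² ring atoms; a planar conformation would have a fully conjugated π system of 4 electrons. But 4 = 4(1), which is 4n not 4n+2, so it is not aromatic (cyclobutadiene) — cyclobutadiene is antiaromatic and distorts to a rectangle.
The 3-membered ring is planar and fully conjugated; 1 ring double bond (2 π electrons) plus the carbocation's empty p orbital (0, but keeps the ring conjugated) give 2 π electrons. 2 = 4(0)+2, so it is aromatic (cyclopropenyl cation).
4 of the 5 rings are aromatic. Total: 4.

4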